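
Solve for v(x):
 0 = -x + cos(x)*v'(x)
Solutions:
 v(x) = C1 + Integral(x/cos(x), x)


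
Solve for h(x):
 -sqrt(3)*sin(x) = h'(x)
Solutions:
 h(x) = C1 + sqrt(3)*cos(x)


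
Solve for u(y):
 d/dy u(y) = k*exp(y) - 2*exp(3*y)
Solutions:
 u(y) = C1 + k*exp(y) - 2*exp(3*y)/3


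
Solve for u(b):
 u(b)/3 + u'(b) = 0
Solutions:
 u(b) = C1*exp(-b/3)


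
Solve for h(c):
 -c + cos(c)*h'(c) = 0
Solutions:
 h(c) = C1 + Integral(c/cos(c), c)


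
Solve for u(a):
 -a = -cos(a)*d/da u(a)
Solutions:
 u(a) = C1 + Integral(a/cos(a), a)


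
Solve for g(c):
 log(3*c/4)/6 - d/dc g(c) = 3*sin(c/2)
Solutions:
 g(c) = C1 + c*log(c)/6 - c*log(2)/3 - c/6 + c*log(3)/6 + 6*cos(c/2)


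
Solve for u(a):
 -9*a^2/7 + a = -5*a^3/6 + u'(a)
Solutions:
 u(a) = C1 + 5*a^4/24 - 3*a^3/7 + a^2/2


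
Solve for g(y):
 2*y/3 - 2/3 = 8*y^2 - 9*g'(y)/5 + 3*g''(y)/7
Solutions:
 g(y) = C1 + C2*exp(21*y/5) + 40*y^3/27 + 55*y^2/63 + 1040*y/1323


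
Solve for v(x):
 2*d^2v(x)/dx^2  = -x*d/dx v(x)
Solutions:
 v(x) = C1 + C2*erf(x/2)


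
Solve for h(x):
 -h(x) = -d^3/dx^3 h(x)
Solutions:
 h(x) = C3*exp(x) + (C1*sin(sqrt(3)*x/2) + C2*cos(sqrt(3)*x/2))*exp(-x/2)


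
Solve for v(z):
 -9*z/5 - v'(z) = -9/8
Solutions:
 v(z) = C1 - 9*z^2/10 + 9*z/8


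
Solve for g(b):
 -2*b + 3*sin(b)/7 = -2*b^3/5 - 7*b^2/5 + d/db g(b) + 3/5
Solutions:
 g(b) = C1 + b^4/10 + 7*b^3/15 - b^2 - 3*b/5 - 3*cos(b)/7


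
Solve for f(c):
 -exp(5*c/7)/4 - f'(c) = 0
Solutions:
 f(c) = C1 - 7*exp(5*c/7)/20


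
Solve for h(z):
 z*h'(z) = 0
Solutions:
 h(z) = C1


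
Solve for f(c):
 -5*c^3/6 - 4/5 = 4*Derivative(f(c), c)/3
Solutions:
 f(c) = C1 - 5*c^4/32 - 3*c/5


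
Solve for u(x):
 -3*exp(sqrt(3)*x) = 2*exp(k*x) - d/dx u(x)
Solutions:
 u(x) = C1 + sqrt(3)*exp(sqrt(3)*x) + 2*exp(k*x)/k


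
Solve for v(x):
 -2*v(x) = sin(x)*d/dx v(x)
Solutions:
 v(x) = C1*(cos(x) + 1)/(cos(x) - 1)


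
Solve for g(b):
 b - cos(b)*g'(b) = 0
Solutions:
 g(b) = C1 + Integral(b/cos(b), b)


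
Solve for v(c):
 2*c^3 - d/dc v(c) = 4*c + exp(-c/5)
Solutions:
 v(c) = C1 + c^4/2 - 2*c^2 + 5*exp(-c/5)


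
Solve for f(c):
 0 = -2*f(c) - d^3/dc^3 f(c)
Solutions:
 f(c) = C3*exp(-2^(1/3)*c) + (C1*sin(2^(1/3)*sqrt(3)*c/2) + C2*cos(2^(1/3)*sqrt(3)*c/2))*exp(2^(1/3)*c/2)


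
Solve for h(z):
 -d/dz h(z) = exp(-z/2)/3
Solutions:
 h(z) = C1 + 2*exp(-z/2)/3


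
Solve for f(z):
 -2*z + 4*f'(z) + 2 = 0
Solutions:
 f(z) = C1 + z^2/4 - z/2


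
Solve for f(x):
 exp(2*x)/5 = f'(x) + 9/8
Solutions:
 f(x) = C1 - 9*x/8 + exp(2*x)/10


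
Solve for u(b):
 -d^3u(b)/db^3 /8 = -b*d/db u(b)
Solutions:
 u(b) = C1 + Integral(C2*airyai(2*b) + C3*airybi(2*b), b)


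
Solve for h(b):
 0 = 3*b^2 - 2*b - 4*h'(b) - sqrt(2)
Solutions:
 h(b) = C1 + b^3/4 - b^2/4 - sqrt(2)*b/4


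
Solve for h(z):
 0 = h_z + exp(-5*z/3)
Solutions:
 h(z) = C1 + 3*exp(-5*z/3)/5


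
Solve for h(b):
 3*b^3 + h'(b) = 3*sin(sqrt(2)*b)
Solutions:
 h(b) = C1 - 3*b^4/4 - 3*sqrt(2)*cos(sqrt(2)*b)/2


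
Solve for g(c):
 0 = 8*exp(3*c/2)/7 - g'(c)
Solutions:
 g(c) = C1 + 16*exp(3*c/2)/21


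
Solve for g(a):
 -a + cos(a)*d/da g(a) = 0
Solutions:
 g(a) = C1 + Integral(a/cos(a), a)


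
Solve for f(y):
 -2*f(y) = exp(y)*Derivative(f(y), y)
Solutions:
 f(y) = C1*exp(2*exp(-y))


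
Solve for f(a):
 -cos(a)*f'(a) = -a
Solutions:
 f(a) = C1 + Integral(a/cos(a), a)


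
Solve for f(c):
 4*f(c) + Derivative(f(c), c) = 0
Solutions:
 f(c) = C1*exp(-4*c)


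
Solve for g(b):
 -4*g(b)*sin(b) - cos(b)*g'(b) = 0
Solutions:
 g(b) = C1*cos(b)^4


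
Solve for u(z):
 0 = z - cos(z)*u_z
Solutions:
 u(z) = C1 + Integral(z/cos(z), z)


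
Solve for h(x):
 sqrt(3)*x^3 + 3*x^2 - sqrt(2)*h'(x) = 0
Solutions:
 h(x) = C1 + sqrt(6)*x^4/8 + sqrt(2)*x^3/2


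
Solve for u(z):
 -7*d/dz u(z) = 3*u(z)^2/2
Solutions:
 u(z) = 14/(C1 + 3*z)


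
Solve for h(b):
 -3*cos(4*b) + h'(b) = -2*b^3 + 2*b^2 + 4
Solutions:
 h(b) = C1 - b^4/2 + 2*b^3/3 + 4*b + 3*sin(4*b)/4


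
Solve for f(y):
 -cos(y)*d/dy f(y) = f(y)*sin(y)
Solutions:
 f(y) = C1*cos(y)


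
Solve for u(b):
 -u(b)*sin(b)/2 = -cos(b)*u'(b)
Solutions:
 u(b) = C1/sqrt(cos(b))


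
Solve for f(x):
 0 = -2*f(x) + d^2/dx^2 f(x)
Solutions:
 f(x) = C1*exp(-sqrt(2)*x) + C2*exp(sqrt(2)*x)


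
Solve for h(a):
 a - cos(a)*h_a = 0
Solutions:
 h(a) = C1 + Integral(a/cos(a), a)


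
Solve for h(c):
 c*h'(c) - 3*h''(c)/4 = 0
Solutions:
 h(c) = C1 + C2*erfi(sqrt(6)*c/3)


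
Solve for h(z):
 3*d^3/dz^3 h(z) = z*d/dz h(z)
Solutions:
 h(z) = C1 + Integral(C2*airyai(3^(2/3)*z/3) + C3*airybi(3^(2/3)*z/3), z)


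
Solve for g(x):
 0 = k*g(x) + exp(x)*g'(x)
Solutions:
 g(x) = C1*exp(k*exp(-x))


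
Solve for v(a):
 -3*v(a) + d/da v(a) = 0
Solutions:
 v(a) = C1*exp(3*a)


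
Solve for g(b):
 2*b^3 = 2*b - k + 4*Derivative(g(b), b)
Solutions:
 g(b) = C1 + b^4/8 - b^2/4 + b*k/4


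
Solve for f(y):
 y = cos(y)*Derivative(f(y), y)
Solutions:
 f(y) = C1 + Integral(y/cos(y), y)


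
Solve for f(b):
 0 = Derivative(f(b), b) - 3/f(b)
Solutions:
 f(b) = -sqrt(C1 + 6*b)
 f(b) = sqrt(C1 + 6*b)


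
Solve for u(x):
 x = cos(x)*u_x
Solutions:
 u(x) = C1 + Integral(x/cos(x), x)


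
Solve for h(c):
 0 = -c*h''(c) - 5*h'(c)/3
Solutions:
 h(c) = C1 + C2/c^(2/3)


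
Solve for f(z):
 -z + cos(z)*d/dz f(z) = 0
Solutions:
 f(z) = C1 + Integral(z/cos(z), z)


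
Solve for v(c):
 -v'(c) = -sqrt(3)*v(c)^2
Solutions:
 v(c) = -1/(C1 + sqrt(3)*c)


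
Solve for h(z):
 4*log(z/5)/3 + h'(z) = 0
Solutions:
 h(z) = C1 - 4*z*log(z)/3 + 4*z/3 + 4*z*log(5)/3


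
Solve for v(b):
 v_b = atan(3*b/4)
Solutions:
 v(b) = C1 + b*atan(3*b/4) - 2*log(9*b^2 + 16)/3


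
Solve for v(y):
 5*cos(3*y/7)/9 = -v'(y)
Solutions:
 v(y) = C1 - 35*sin(3*y/7)/27


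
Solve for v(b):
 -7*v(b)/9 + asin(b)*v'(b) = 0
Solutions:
 v(b) = C1*exp(7*Integral(1/asin(b), b)/9)


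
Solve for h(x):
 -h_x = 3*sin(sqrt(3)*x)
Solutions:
 h(x) = C1 + sqrt(3)*cos(sqrt(3)*x)


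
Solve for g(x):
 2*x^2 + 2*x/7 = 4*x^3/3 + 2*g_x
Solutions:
 g(x) = C1 - x^4/6 + x^3/3 + x^2/14


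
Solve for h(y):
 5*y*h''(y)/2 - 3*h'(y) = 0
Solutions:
 h(y) = C1 + C2*y^(11/5)


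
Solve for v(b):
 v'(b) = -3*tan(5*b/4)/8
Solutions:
 v(b) = C1 + 3*log(cos(5*b/4))/10


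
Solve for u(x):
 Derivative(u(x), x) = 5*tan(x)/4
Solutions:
 u(x) = C1 - 5*log(cos(x))/4


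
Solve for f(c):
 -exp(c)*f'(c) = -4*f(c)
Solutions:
 f(c) = C1*exp(-4*exp(-c))


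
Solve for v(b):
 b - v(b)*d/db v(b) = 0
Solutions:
 v(b) = -sqrt(C1 + b^2)
 v(b) = sqrt(C1 + b^2)


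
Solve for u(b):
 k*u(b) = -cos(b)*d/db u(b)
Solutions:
 u(b) = C1*exp(k*(log(sin(b) - 1) - log(sin(b) + 1))/2)


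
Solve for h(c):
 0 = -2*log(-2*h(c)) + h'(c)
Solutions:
 -Integral(1/(log(-_y) + log(2)), (_y, h(c)))/2 = C1 - c


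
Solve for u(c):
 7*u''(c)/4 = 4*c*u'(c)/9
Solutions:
 u(c) = C1 + C2*erfi(2*sqrt(14)*c/21)


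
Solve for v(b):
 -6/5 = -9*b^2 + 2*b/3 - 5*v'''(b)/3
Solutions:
 v(b) = C1 + C2*b + C3*b^2 - 9*b^5/100 + b^4/60 + 3*b^3/25


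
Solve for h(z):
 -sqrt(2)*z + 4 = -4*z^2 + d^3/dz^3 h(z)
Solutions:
 h(z) = C1 + C2*z + C3*z^2 + z^5/15 - sqrt(2)*z^4/24 + 2*z^3/3


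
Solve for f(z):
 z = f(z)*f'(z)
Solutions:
 f(z) = -sqrt(C1 + z^2)
 f(z) = sqrt(C1 + z^2)


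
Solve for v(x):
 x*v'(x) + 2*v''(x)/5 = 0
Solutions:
 v(x) = C1 + C2*erf(sqrt(5)*x/2)


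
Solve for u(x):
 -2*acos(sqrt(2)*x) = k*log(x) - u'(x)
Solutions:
 u(x) = C1 + k*x*(log(x) - 1) + 2*x*acos(sqrt(2)*x) - sqrt(2)*sqrt(1 - 2*x^2)


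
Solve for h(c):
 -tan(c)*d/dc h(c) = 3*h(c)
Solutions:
 h(c) = C1/sin(c)^3


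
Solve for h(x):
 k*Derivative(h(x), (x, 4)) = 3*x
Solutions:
 h(x) = C1 + C2*x + C3*x^2 + C4*x^3 + x^5/(40*k)


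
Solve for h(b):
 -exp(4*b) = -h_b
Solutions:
 h(b) = C1 + exp(4*b)/4


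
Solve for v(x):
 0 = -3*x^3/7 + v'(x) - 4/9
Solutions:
 v(x) = C1 + 3*x^4/28 + 4*x/9


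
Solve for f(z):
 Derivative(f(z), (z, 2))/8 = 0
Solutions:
 f(z) = C1 + C2*z


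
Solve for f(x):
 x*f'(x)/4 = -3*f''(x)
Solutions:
 f(x) = C1 + C2*erf(sqrt(6)*x/12)


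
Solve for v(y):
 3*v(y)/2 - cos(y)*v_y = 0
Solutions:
 v(y) = C1*(sin(y) + 1)^(3/4)/(sin(y) - 1)^(3/4)


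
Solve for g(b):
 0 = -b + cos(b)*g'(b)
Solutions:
 g(b) = C1 + Integral(b/cos(b), b)


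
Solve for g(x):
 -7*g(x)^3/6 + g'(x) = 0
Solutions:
 g(x) = -sqrt(3)*sqrt(-1/(C1 + 7*x))
 g(x) = sqrt(3)*sqrt(-1/(C1 + 7*x))


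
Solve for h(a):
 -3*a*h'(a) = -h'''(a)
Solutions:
 h(a) = C1 + Integral(C2*airyai(3^(1/3)*a) + C3*airybi(3^(1/3)*a), a)


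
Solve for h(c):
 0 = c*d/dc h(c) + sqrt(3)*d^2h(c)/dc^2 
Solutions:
 h(c) = C1 + C2*erf(sqrt(2)*3^(3/4)*c/6)


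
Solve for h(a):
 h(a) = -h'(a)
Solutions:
 h(a) = C1*exp(-a)


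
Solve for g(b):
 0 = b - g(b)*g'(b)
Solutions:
 g(b) = -sqrt(C1 + b^2)
 g(b) = sqrt(C1 + b^2)


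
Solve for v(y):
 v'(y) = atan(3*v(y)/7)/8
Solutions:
 Integral(1/atan(3*_y/7), (_y, v(y))) = C1 + y/8


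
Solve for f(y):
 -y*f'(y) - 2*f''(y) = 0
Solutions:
 f(y) = C1 + C2*erf(y/2)


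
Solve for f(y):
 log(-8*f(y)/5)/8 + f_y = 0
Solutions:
 8*Integral(1/(log(-_y) - log(5) + 3*log(2)), (_y, f(y))) = C1 - y


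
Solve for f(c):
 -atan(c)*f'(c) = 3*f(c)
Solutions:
 f(c) = C1*exp(-3*Integral(1/atan(c), c))


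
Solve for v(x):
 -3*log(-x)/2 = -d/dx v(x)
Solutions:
 v(x) = C1 + 3*x*log(-x)/2 - 3*x/2


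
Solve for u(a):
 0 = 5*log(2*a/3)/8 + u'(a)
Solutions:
 u(a) = C1 - 5*a*log(a)/8 - 5*a*log(2)/8 + 5*a/8 + 5*a*log(3)/8


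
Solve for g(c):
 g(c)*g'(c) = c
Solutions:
 g(c) = -sqrt(C1 + c^2)
 g(c) = sqrt(C1 + c^2)


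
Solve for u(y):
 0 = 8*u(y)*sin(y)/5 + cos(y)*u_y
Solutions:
 u(y) = C1*cos(y)^(8/5)


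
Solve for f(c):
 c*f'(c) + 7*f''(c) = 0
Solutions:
 f(c) = C1 + C2*erf(sqrt(14)*c/14)


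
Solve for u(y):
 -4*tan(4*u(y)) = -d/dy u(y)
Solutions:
 u(y) = -asin(C1*exp(16*y))/4 + pi/4
 u(y) = asin(C1*exp(16*y))/4


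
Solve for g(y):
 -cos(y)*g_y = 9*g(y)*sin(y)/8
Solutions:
 g(y) = C1*cos(y)^(9/8)


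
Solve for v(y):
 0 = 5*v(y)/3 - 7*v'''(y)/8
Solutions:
 v(y) = C3*exp(2*21^(2/3)*5^(1/3)*y/21) + (C1*sin(3^(1/6)*5^(1/3)*7^(2/3)*y/7) + C2*cos(3^(1/6)*5^(1/3)*7^(2/3)*y/7))*exp(-21^(2/3)*5^(1/3)*y/21)


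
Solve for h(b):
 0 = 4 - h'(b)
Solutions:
 h(b) = C1 + 4*b


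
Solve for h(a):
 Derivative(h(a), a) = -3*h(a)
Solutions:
 h(a) = C1*exp(-3*a)


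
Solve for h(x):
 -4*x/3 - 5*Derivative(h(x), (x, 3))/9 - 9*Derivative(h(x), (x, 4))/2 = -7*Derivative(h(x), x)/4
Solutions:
 h(x) = C1 + C2*exp(-x*(200*2^(2/3)/(729*sqrt(234197481) + 11156261)^(1/3) + 40 + 2^(1/3)*(729*sqrt(234197481) + 11156261)^(1/3))/972)*sin(2^(1/3)*sqrt(3)*x*(-(729*sqrt(234197481) + 11156261)^(1/3) + 200*2^(1/3)/(729*sqrt(234197481) + 11156261)^(1/3))/972) + C3*exp(-x*(200*2^(2/3)/(729*sqrt(234197481) + 11156261)^(1/3) + 40 + 2^(1/3)*(729*sqrt(234197481) + 11156261)^(1/3))/972)*cos(2^(1/3)*sqrt(3)*x*(-(729*sqrt(234197481) + 11156261)^(1/3) + 200*2^(1/3)/(729*sqrt(234197481) + 11156261)^(1/3))/972) + C4*exp(x*(-20 + 200*2^(2/3)/(729*sqrt(234197481) + 11156261)^(1/3) + 2^(1/3)*(729*sqrt(234197481) + 11156261)^(1/3))/486) + 8*x^2/21


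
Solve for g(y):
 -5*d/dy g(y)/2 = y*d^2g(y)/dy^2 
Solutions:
 g(y) = C1 + C2/y^(3/2)


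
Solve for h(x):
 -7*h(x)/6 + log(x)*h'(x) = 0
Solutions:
 h(x) = C1*exp(7*li(x)/6)


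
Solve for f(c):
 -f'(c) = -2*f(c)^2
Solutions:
 f(c) = -1/(C1 + 2*c)


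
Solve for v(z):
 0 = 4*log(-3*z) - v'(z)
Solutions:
 v(z) = C1 + 4*z*log(-z) + 4*z*(-1 + log(3))


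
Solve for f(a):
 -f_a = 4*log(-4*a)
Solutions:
 f(a) = C1 - 4*a*log(-a) + 4*a*(1 - 2*log(2))


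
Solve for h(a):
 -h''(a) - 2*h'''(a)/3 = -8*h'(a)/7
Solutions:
 h(a) = C1 + C2*exp(a*(-21 + sqrt(1785))/28) + C3*exp(-a*(21 + sqrt(1785))/28)


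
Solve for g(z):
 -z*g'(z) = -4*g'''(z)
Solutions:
 g(z) = C1 + Integral(C2*airyai(2^(1/3)*z/2) + C3*airybi(2^(1/3)*z/2), z)


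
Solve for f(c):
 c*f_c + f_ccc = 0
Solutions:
 f(c) = C1 + Integral(C2*airyai(-c) + C3*airybi(-c), c)


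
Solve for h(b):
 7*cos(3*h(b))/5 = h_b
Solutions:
 -7*b/5 - log(sin(3*h(b)) - 1)/6 + log(sin(3*h(b)) + 1)/6 = C1


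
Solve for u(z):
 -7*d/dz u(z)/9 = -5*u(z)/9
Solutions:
 u(z) = C1*exp(5*z/7)


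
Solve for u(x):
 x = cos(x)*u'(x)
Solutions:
 u(x) = C1 + Integral(x/cos(x), x)


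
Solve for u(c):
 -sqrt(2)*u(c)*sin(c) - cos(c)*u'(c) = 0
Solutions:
 u(c) = C1*cos(c)^(sqrt(2))


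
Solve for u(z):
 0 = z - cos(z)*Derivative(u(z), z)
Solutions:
 u(z) = C1 + Integral(z/cos(z), z)


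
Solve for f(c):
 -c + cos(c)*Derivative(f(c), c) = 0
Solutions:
 f(c) = C1 + Integral(c/cos(c), c)


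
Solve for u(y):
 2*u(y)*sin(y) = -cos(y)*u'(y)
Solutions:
 u(y) = C1*cos(y)^2


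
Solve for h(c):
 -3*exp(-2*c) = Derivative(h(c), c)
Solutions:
 h(c) = C1 + 3*exp(-2*c)/2


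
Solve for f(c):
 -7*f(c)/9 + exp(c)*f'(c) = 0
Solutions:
 f(c) = C1*exp(-7*exp(-c)/9)


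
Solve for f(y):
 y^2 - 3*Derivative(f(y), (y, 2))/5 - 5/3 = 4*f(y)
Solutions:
 f(y) = C1*sin(2*sqrt(15)*y/3) + C2*cos(2*sqrt(15)*y/3) + y^2/4 - 59/120


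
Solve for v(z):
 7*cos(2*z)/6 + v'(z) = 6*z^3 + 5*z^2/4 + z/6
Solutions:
 v(z) = C1 + 3*z^4/2 + 5*z^3/12 + z^2/12 - 7*sin(2*z)/12


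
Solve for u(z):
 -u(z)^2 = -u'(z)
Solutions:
 u(z) = -1/(C1 + z)


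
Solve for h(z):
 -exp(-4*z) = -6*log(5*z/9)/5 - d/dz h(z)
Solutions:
 h(z) = C1 - 6*z*log(z)/5 + 6*z*(-log(5) + 1 + 2*log(3))/5 - exp(-4*z)/4


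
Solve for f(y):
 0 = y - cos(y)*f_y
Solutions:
 f(y) = C1 + Integral(y/cos(y), y)


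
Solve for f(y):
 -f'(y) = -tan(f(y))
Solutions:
 f(y) = pi - asin(C1*exp(y))
 f(y) = asin(C1*exp(y))


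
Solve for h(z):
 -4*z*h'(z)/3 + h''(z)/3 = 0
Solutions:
 h(z) = C1 + C2*erfi(sqrt(2)*z)


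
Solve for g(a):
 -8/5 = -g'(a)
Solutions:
 g(a) = C1 + 8*a/5


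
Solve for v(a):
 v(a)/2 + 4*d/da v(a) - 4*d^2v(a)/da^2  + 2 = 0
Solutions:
 v(a) = C1*exp(a*(2 - sqrt(6))/4) + C2*exp(a*(2 + sqrt(6))/4) - 4


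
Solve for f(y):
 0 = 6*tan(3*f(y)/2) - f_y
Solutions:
 f(y) = -2*asin(C1*exp(9*y))/3 + 2*pi/3
 f(y) = 2*asin(C1*exp(9*y))/3


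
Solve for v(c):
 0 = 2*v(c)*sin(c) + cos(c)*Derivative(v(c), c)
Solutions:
 v(c) = C1*cos(c)^2


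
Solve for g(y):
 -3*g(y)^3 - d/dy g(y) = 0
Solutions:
 g(y) = -sqrt(2)*sqrt(-1/(C1 - 3*y))/2
 g(y) = sqrt(2)*sqrt(-1/(C1 - 3*y))/2


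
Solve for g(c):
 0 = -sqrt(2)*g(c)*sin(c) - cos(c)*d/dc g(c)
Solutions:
 g(c) = C1*cos(c)^(sqrt(2))


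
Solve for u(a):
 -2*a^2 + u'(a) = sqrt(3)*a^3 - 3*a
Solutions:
 u(a) = C1 + sqrt(3)*a^4/4 + 2*a^3/3 - 3*a^2/2


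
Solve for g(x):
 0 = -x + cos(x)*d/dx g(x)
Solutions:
 g(x) = C1 + Integral(x/cos(x), x)


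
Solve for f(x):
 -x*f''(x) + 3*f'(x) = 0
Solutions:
 f(x) = C1 + C2*x^4


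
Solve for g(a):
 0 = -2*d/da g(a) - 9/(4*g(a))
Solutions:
 g(a) = -sqrt(C1 - 9*a)/2
 g(a) = sqrt(C1 - 9*a)/2


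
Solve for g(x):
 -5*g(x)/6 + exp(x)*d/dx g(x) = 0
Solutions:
 g(x) = C1*exp(-5*exp(-x)/6)


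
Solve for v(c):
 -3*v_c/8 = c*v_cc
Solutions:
 v(c) = C1 + C2*c^(5/8)


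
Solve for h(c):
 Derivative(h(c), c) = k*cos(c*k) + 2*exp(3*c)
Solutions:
 h(c) = C1 + 2*exp(3*c)/3 + sin(c*k)


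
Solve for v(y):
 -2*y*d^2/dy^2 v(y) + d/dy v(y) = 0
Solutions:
 v(y) = C1 + C2*y^(3/2)


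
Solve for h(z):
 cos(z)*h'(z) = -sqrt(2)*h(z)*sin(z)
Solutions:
 h(z) = C1*cos(z)^(sqrt(2))


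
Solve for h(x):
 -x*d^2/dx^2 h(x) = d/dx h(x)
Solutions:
 h(x) = C1 + C2*log(x)


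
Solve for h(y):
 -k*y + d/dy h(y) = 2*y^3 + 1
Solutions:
 h(y) = C1 + k*y^2/2 + y^4/2 + y


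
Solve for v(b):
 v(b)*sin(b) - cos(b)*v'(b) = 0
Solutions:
 v(b) = C1/cos(b)


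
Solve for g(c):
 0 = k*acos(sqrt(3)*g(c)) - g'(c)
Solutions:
 Integral(1/acos(sqrt(3)*_y), (_y, g(c))) = C1 + c*k


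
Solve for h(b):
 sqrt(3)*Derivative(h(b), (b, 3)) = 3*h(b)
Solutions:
 h(b) = C3*exp(3^(1/6)*b) + (C1*sin(3^(2/3)*b/2) + C2*cos(3^(2/3)*b/2))*exp(-3^(1/6)*b/2)


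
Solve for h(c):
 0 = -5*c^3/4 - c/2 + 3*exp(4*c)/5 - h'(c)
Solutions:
 h(c) = C1 - 5*c^4/16 - c^2/4 + 3*exp(4*c)/20


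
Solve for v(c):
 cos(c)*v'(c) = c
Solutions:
 v(c) = C1 + Integral(c/cos(c), c)


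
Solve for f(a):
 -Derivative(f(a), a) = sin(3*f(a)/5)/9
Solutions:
 a/9 + 5*log(cos(3*f(a)/5) - 1)/6 - 5*log(cos(3*f(a)/5) + 1)/6 = C1


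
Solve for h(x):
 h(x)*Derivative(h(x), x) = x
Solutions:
 h(x) = -sqrt(C1 + x^2)
 h(x) = sqrt(C1 + x^2)


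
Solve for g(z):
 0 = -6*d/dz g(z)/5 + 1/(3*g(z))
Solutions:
 g(z) = -sqrt(C1 + 5*z)/3
 g(z) = sqrt(C1 + 5*z)/3


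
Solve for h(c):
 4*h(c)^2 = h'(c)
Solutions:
 h(c) = -1/(C1 + 4*c)


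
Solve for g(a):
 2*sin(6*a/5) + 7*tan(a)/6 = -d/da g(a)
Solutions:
 g(a) = C1 + 7*log(cos(a))/6 + 5*cos(6*a/5)/3


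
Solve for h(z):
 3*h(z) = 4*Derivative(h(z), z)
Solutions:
 h(z) = C1*exp(3*z/4)


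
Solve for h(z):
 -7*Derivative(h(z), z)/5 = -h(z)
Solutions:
 h(z) = C1*exp(5*z/7)


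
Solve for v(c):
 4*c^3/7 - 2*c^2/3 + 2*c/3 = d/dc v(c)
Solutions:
 v(c) = C1 + c^4/7 - 2*c^3/9 + c^2/3


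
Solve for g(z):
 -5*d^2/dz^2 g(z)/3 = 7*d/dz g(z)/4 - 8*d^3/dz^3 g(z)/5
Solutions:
 g(z) = C1 + C2*exp(z*(25 - sqrt(3145))/48) + C3*exp(z*(25 + sqrt(3145))/48)


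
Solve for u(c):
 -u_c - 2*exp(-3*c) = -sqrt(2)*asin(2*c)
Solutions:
 u(c) = C1 + sqrt(2)*c*asin(2*c) + sqrt(2)*sqrt(1 - 4*c^2)/2 + 2*exp(-3*c)/3


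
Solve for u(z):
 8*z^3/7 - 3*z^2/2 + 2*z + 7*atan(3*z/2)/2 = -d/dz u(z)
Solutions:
 u(z) = C1 - 2*z^4/7 + z^3/2 - z^2 - 7*z*atan(3*z/2)/2 + 7*log(9*z^2 + 4)/6


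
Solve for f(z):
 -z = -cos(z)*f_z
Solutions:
 f(z) = C1 + Integral(z/cos(z), z)


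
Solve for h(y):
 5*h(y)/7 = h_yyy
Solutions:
 h(y) = C3*exp(5^(1/3)*7^(2/3)*y/7) + (C1*sin(sqrt(3)*5^(1/3)*7^(2/3)*y/14) + C2*cos(sqrt(3)*5^(1/3)*7^(2/3)*y/14))*exp(-5^(1/3)*7^(2/3)*y/14)


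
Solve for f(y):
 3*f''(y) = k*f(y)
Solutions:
 f(y) = C1*exp(-sqrt(3)*sqrt(k)*y/3) + C2*exp(sqrt(3)*sqrt(k)*y/3)


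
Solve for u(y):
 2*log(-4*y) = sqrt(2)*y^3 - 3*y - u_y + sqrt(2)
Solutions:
 u(y) = C1 + sqrt(2)*y^4/4 - 3*y^2/2 - 2*y*log(-y) + y*(-4*log(2) + sqrt(2) + 2)


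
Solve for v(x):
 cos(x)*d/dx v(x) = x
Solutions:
 v(x) = C1 + Integral(x/cos(x), x)


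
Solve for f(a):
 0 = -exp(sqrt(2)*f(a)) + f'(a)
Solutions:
 f(a) = sqrt(2)*(2*log(-1/(C1 + a)) - log(2))/4


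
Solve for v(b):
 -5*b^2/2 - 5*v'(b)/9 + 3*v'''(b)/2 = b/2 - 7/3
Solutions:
 v(b) = C1 + C2*exp(-sqrt(30)*b/9) + C3*exp(sqrt(30)*b/9) - 3*b^3/2 - 9*b^2/20 - 201*b/10


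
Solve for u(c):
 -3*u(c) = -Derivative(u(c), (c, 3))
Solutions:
 u(c) = C3*exp(3^(1/3)*c) + (C1*sin(3^(5/6)*c/2) + C2*cos(3^(5/6)*c/2))*exp(-3^(1/3)*c/2)


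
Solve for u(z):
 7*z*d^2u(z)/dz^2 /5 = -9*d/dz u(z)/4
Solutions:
 u(z) = C1 + C2/z^(17/28)


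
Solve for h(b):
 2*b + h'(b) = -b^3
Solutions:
 h(b) = C1 - b^4/4 - b^2


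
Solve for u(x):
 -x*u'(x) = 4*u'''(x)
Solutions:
 u(x) = C1 + Integral(C2*airyai(-2^(1/3)*x/2) + C3*airybi(-2^(1/3)*x/2), x)


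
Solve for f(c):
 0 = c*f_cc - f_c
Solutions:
 f(c) = C1 + C2*c^2


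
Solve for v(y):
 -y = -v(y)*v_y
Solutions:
 v(y) = -sqrt(C1 + y^2)
 v(y) = sqrt(C1 + y^2)


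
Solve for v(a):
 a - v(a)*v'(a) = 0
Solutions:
 v(a) = -sqrt(C1 + a^2)
 v(a) = sqrt(C1 + a^2)


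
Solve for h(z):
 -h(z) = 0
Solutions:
 h(z) = 0


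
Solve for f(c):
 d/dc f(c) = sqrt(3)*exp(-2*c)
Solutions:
 f(c) = C1 - sqrt(3)*exp(-2*c)/2


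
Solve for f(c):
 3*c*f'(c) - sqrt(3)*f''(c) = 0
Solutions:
 f(c) = C1 + C2*erfi(sqrt(2)*3^(1/4)*c/2)


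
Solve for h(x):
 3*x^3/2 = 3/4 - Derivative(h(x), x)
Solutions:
 h(x) = C1 - 3*x^4/8 + 3*x/4


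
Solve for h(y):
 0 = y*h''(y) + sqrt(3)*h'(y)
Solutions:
 h(y) = C1 + C2*y^(1 - sqrt(3))


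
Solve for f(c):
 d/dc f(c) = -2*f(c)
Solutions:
 f(c) = C1*exp(-2*c)


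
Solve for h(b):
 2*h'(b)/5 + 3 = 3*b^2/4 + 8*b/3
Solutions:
 h(b) = C1 + 5*b^3/8 + 10*b^2/3 - 15*b/2


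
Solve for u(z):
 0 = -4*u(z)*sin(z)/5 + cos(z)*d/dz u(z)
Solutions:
 u(z) = C1/cos(z)^(4/5)


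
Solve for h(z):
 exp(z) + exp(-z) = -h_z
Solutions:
 h(z) = C1 - 2*sinh(z)


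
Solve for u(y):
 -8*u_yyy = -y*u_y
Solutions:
 u(y) = C1 + Integral(C2*airyai(y/2) + C3*airybi(y/2), y)


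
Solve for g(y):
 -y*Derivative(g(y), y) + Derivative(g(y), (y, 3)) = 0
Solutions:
 g(y) = C1 + Integral(C2*airyai(y) + C3*airybi(y), y)


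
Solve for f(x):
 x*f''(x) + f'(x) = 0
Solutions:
 f(x) = C1 + C2*log(x)


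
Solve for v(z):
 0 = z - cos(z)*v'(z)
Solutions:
 v(z) = C1 + Integral(z/cos(z), z)


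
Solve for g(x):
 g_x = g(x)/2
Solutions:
 g(x) = C1*exp(x/2)


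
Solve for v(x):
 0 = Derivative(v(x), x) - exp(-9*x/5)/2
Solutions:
 v(x) = C1 - 5*exp(-9*x/5)/18


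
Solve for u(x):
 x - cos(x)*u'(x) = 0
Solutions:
 u(x) = C1 + Integral(x/cos(x), x)


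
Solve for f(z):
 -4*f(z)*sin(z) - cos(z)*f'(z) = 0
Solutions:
 f(z) = C1*cos(z)^4


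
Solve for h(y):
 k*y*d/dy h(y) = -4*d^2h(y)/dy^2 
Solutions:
 h(y) = Piecewise((-sqrt(2)*sqrt(pi)*C1*erf(sqrt(2)*sqrt(k)*y/4)/sqrt(k) - C2, (k > 0) | (k < 0)), (-C1*y - C2, True))


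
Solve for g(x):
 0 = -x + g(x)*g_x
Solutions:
 g(x) = -sqrt(C1 + x^2)
 g(x) = sqrt(C1 + x^2)


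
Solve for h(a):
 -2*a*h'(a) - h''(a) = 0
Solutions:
 h(a) = C1 + C2*erf(a)


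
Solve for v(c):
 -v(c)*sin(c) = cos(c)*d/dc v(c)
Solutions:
 v(c) = C1*cos(c)


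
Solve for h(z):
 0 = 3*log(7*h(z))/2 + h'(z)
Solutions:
 2*Integral(1/(log(_y) + log(7)), (_y, h(z)))/3 = C1 - z


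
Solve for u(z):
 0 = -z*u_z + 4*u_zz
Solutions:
 u(z) = C1 + C2*erfi(sqrt(2)*z/4)


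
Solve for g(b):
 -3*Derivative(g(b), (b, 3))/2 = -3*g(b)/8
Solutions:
 g(b) = C3*exp(2^(1/3)*b/2) + (C1*sin(2^(1/3)*sqrt(3)*b/4) + C2*cos(2^(1/3)*sqrt(3)*b/4))*exp(-2^(1/3)*b/4)


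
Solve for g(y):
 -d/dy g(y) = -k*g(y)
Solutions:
 g(y) = C1*exp(k*y)


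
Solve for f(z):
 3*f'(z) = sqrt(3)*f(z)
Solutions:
 f(z) = C1*exp(sqrt(3)*z/3)


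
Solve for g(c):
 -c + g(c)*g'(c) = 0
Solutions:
 g(c) = -sqrt(C1 + c^2)
 g(c) = sqrt(C1 + c^2)


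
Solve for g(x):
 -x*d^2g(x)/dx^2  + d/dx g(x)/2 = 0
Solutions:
 g(x) = C1 + C2*x^(3/2)


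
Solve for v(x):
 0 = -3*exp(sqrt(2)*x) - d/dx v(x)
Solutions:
 v(x) = C1 - 3*sqrt(2)*exp(sqrt(2)*x)/2


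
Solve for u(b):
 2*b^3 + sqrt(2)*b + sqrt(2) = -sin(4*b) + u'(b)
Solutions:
 u(b) = C1 + b^4/2 + sqrt(2)*b^2/2 + sqrt(2)*b - cos(4*b)/4


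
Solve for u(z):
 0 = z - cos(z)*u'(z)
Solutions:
 u(z) = C1 + Integral(z/cos(z), z)


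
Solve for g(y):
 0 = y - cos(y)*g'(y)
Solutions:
 g(y) = C1 + Integral(y/cos(y), y)


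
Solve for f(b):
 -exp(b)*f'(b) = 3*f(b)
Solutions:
 f(b) = C1*exp(3*exp(-b))


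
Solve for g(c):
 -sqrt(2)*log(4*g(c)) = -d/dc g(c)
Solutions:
 -sqrt(2)*Integral(1/(log(_y) + 2*log(2)), (_y, g(c)))/2 = C1 - c


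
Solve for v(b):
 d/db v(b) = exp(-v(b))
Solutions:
 v(b) = log(C1 + b)


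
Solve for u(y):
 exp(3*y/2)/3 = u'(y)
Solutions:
 u(y) = C1 + 2*exp(3*y/2)/9


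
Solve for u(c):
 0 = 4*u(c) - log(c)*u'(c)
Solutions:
 u(c) = C1*exp(4*li(c))


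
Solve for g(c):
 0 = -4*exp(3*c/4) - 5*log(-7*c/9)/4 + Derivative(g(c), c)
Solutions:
 g(c) = C1 + 5*c*log(-c)/4 + 5*c*(-2*log(3) - 1 + log(7))/4 + 16*exp(3*c/4)/3


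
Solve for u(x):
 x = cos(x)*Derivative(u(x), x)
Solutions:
 u(x) = C1 + Integral(x/cos(x), x)


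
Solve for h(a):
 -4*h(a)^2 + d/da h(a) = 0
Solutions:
 h(a) = -1/(C1 + 4*a)


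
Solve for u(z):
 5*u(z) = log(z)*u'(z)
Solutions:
 u(z) = C1*exp(5*li(z))


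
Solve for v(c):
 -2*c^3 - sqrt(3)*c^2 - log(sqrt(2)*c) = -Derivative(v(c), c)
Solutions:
 v(c) = C1 + c^4/2 + sqrt(3)*c^3/3 + c*log(c) - c + c*log(2)/2


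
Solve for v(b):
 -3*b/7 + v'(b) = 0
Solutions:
 v(b) = C1 + 3*b^2/14


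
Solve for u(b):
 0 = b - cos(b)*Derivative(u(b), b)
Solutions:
 u(b) = C1 + Integral(b/cos(b), b)


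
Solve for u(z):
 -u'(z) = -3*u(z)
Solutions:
 u(z) = C1*exp(3*z)


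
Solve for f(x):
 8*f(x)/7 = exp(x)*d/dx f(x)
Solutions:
 f(x) = C1*exp(-8*exp(-x)/7)


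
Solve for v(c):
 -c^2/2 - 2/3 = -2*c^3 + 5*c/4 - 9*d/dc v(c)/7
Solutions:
 v(c) = C1 - 7*c^4/18 + 7*c^3/54 + 35*c^2/72 + 14*c/27


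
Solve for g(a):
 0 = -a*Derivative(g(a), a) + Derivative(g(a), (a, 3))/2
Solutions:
 g(a) = C1 + Integral(C2*airyai(2^(1/3)*a) + C3*airybi(2^(1/3)*a), a)


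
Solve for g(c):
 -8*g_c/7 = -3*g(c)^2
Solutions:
 g(c) = -8/(C1 + 21*c)


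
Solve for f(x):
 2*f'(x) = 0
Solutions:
 f(x) = C1


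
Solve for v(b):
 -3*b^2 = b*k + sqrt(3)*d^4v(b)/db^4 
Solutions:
 v(b) = C1 + C2*b + C3*b^2 + C4*b^3 - sqrt(3)*b^6/360 - sqrt(3)*b^5*k/360


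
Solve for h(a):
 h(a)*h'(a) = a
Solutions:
 h(a) = -sqrt(C1 + a^2)
 h(a) = sqrt(C1 + a^2)


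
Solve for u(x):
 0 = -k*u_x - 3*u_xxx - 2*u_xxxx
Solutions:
 u(x) = C1 + C2*exp(-x*((2*k + sqrt((2*k + 1)^2 - 1) + 1)^(1/3) + 1 + (2*k + sqrt((2*k + 1)^2 - 1) + 1)^(-1/3))/2) + C3*exp(x*((2*k + sqrt((2*k + 1)^2 - 1) + 1)^(1/3)/4 - sqrt(3)*I*(2*k + sqrt((2*k + 1)^2 - 1) + 1)^(1/3)/4 - 1/2 - 1/((-1 + sqrt(3)*I)*(2*k + sqrt((2*k + 1)^2 - 1) + 1)^(1/3)))) + C4*exp(x*((2*k + sqrt((2*k + 1)^2 - 1) + 1)^(1/3)/4 + sqrt(3)*I*(2*k + sqrt((2*k + 1)^2 - 1) + 1)^(1/3)/4 - 1/2 + 1/((1 + sqrt(3)*I)*(2*k + sqrt((2*k + 1)^2 - 1) + 1)^(1/3))))


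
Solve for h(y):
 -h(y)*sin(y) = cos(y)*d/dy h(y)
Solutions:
 h(y) = C1*cos(y)


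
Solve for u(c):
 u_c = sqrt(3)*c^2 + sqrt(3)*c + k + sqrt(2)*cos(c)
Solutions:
 u(c) = C1 + sqrt(3)*c^3/3 + sqrt(3)*c^2/2 + c*k + sqrt(2)*sin(c)


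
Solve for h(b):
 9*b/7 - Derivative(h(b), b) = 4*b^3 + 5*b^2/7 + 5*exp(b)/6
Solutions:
 h(b) = C1 - b^4 - 5*b^3/21 + 9*b^2/14 - 5*exp(b)/6


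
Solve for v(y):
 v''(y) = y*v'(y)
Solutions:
 v(y) = C1 + C2*erfi(sqrt(2)*y/2)


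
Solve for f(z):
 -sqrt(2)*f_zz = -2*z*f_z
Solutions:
 f(z) = C1 + C2*erfi(2^(3/4)*z/2)


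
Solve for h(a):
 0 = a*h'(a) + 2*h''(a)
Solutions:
 h(a) = C1 + C2*erf(a/2)


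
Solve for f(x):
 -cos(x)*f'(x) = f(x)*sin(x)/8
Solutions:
 f(x) = C1*cos(x)^(1/8)


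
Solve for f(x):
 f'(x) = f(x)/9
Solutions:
 f(x) = C1*exp(x/9)


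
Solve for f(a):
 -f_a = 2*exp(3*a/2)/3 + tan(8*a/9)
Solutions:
 f(a) = C1 - 4*exp(3*a/2)/9 + 9*log(cos(8*a/9))/8


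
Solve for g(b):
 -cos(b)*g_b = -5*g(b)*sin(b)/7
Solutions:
 g(b) = C1/cos(b)^(5/7)


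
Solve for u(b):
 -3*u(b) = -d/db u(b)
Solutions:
 u(b) = C1*exp(3*b)


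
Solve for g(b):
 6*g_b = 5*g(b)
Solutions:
 g(b) = C1*exp(5*b/6)


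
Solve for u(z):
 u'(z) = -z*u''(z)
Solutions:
 u(z) = C1 + C2*log(z)


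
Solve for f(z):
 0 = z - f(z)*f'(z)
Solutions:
 f(z) = -sqrt(C1 + z^2)
 f(z) = sqrt(C1 + z^2)


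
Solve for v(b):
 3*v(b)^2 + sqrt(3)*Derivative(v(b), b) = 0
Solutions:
 v(b) = 1/(C1 + sqrt(3)*b)


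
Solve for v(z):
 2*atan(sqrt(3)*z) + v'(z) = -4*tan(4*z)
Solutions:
 v(z) = C1 - 2*z*atan(sqrt(3)*z) + sqrt(3)*log(3*z^2 + 1)/3 + log(cos(4*z))


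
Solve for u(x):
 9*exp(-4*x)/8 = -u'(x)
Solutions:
 u(x) = C1 + 9*exp(-4*x)/32


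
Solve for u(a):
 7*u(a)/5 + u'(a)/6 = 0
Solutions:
 u(a) = C1*exp(-42*a/5)


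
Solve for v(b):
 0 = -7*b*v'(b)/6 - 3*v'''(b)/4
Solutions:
 v(b) = C1 + Integral(C2*airyai(-42^(1/3)*b/3) + C3*airybi(-42^(1/3)*b/3), b)


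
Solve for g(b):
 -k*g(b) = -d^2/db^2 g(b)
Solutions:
 g(b) = C1*exp(-b*sqrt(k)) + C2*exp(b*sqrt(k))


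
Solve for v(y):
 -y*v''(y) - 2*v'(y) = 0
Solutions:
 v(y) = C1 + C2/y


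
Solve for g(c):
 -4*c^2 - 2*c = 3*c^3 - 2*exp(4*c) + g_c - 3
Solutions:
 g(c) = C1 - 3*c^4/4 - 4*c^3/3 - c^2 + 3*c + exp(4*c)/2


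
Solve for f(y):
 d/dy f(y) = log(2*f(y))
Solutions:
 -Integral(1/(log(_y) + log(2)), (_y, f(y))) = C1 - y


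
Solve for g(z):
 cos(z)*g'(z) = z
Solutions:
 g(z) = C1 + Integral(z/cos(z), z)


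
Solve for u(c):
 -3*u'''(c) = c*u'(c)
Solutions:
 u(c) = C1 + Integral(C2*airyai(-3^(2/3)*c/3) + C3*airybi(-3^(2/3)*c/3), c)


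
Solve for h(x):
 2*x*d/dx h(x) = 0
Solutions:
 h(x) = C1


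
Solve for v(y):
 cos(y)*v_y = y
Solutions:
 v(y) = C1 + Integral(y/cos(y), y)


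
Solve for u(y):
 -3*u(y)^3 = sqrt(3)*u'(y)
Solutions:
 u(y) = -sqrt(2)*sqrt(-1/(C1 - sqrt(3)*y))/2
 u(y) = sqrt(2)*sqrt(-1/(C1 - sqrt(3)*y))/2


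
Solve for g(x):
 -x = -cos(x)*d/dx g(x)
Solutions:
 g(x) = C1 + Integral(x/cos(x), x)


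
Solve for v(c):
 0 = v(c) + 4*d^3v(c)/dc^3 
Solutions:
 v(c) = C3*exp(-2^(1/3)*c/2) + (C1*sin(2^(1/3)*sqrt(3)*c/4) + C2*cos(2^(1/3)*sqrt(3)*c/4))*exp(2^(1/3)*c/4)


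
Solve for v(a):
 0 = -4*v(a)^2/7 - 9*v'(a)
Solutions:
 v(a) = 63/(C1 + 4*a)


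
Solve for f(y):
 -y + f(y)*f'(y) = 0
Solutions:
 f(y) = -sqrt(C1 + y^2)
 f(y) = sqrt(C1 + y^2)


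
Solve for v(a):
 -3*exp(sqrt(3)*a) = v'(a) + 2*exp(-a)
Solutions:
 v(a) = C1 - sqrt(3)*exp(sqrt(3)*a) + 2*exp(-a)


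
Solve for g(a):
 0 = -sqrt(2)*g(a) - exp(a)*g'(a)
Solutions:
 g(a) = C1*exp(sqrt(2)*exp(-a))


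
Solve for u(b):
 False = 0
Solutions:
 u(b) = C1 - 3*b*asin(b/3)/5 + zoo*b - 3*sqrt(9 - b^2)/5


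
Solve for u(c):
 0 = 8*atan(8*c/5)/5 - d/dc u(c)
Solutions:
 u(c) = C1 + 8*c*atan(8*c/5)/5 - log(64*c^2 + 25)/2


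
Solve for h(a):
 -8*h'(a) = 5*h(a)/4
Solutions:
 h(a) = C1*exp(-5*a/32)


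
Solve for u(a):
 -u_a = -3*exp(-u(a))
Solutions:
 u(a) = log(C1 + 3*a)


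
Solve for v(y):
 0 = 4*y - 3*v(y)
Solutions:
 v(y) = 4*y/3


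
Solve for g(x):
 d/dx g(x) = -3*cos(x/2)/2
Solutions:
 g(x) = C1 - 3*sin(x/2)


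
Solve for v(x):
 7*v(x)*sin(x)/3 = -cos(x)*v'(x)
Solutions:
 v(x) = C1*cos(x)^(7/3)


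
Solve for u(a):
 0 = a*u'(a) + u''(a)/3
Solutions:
 u(a) = C1 + C2*erf(sqrt(6)*a/2)


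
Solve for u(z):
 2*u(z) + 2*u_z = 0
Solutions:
 u(z) = C1*exp(-z)


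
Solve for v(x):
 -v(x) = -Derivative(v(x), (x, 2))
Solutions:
 v(x) = C1*exp(-x) + C2*exp(x)


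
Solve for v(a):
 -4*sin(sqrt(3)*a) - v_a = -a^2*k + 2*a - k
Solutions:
 v(a) = C1 + a^3*k/3 - a^2 + a*k + 4*sqrt(3)*cos(sqrt(3)*a)/3


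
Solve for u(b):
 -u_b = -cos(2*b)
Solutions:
 u(b) = C1 + sin(2*b)/2


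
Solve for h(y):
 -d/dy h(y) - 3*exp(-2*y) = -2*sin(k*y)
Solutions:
 h(y) = C1 + 3*exp(-2*y)/2 - 2*cos(k*y)/k


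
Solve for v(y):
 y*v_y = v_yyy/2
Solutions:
 v(y) = C1 + Integral(C2*airyai(2^(1/3)*y) + C3*airybi(2^(1/3)*y), y)


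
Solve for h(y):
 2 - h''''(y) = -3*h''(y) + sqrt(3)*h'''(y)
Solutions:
 h(y) = C1 + C2*y + C3*exp(y*(-sqrt(3) + sqrt(15))/2) + C4*exp(-y*(sqrt(3) + sqrt(15))/2) - y^2/3


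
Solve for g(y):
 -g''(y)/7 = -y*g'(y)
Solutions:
 g(y) = C1 + C2*erfi(sqrt(14)*y/2)


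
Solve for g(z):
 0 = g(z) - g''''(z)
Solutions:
 g(z) = C1*exp(-z) + C2*exp(z) + C3*sin(z) + C4*cos(z)


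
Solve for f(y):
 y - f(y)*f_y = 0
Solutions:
 f(y) = -sqrt(C1 + y^2)
 f(y) = sqrt(C1 + y^2)


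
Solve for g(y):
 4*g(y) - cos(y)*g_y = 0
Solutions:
 g(y) = C1*(sin(y)^2 + 2*sin(y) + 1)/(sin(y)^2 - 2*sin(y) + 1)


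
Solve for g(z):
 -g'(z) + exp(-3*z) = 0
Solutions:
 g(z) = C1 - exp(-3*z)/3


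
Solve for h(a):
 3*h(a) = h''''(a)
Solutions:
 h(a) = C1*exp(-3^(1/4)*a) + C2*exp(3^(1/4)*a) + C3*sin(3^(1/4)*a) + C4*cos(3^(1/4)*a)


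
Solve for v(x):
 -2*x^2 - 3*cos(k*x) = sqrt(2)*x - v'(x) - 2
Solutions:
 v(x) = C1 + 2*x^3/3 + sqrt(2)*x^2/2 - 2*x + 3*sin(k*x)/k


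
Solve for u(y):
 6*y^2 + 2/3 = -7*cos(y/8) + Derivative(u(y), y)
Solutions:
 u(y) = C1 + 2*y^3 + 2*y/3 + 56*sin(y/8)


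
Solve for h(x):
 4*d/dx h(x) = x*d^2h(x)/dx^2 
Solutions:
 h(x) = C1 + C2*x^5


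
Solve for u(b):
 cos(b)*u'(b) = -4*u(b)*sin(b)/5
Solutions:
 u(b) = C1*cos(b)^(4/5)


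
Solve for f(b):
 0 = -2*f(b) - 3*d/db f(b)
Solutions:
 f(b) = C1*exp(-2*b/3)


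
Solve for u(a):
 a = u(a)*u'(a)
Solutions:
 u(a) = -sqrt(C1 + a^2)
 u(a) = sqrt(C1 + a^2)


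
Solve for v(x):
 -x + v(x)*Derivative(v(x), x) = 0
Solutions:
 v(x) = -sqrt(C1 + x^2)
 v(x) = sqrt(C1 + x^2)


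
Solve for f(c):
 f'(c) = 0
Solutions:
 f(c) = C1


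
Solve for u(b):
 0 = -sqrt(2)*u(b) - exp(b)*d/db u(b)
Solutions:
 u(b) = C1*exp(sqrt(2)*exp(-b))


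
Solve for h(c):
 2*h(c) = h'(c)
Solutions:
 h(c) = C1*exp(2*c)


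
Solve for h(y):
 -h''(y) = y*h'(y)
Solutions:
 h(y) = C1 + C2*erf(sqrt(2)*y/2)


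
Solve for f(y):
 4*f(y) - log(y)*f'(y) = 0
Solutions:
 f(y) = C1*exp(4*li(y))


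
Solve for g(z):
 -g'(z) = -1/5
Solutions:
 g(z) = C1 + z/5


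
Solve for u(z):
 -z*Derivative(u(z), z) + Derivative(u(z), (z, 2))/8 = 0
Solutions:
 u(z) = C1 + C2*erfi(2*z)


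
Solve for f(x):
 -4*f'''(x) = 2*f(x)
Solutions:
 f(x) = C3*exp(-2^(2/3)*x/2) + (C1*sin(2^(2/3)*sqrt(3)*x/4) + C2*cos(2^(2/3)*sqrt(3)*x/4))*exp(2^(2/3)*x/4)


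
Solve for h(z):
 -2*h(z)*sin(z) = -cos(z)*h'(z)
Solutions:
 h(z) = C1/cos(z)^2


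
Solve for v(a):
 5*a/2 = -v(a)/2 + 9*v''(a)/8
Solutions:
 v(a) = C1*exp(-2*a/3) + C2*exp(2*a/3) - 5*a


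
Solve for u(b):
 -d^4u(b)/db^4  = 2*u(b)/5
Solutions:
 u(b) = (C1*sin(10^(3/4)*b/10) + C2*cos(10^(3/4)*b/10))*exp(-10^(3/4)*b/10) + (C3*sin(10^(3/4)*b/10) + C4*cos(10^(3/4)*b/10))*exp(10^(3/4)*b/10)


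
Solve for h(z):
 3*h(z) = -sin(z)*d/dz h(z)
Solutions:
 h(z) = C1*(cos(z) + 1)^(3/2)/(cos(z) - 1)^(3/2)


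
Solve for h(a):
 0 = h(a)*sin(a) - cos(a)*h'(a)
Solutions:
 h(a) = C1/cos(a)


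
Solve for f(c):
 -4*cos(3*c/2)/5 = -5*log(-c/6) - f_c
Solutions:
 f(c) = C1 - 5*c*log(-c) + 5*c + 5*c*log(6) + 8*sin(3*c/2)/15


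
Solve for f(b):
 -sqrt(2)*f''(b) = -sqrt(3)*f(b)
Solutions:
 f(b) = C1*exp(-2^(3/4)*3^(1/4)*b/2) + C2*exp(2^(3/4)*3^(1/4)*b/2)


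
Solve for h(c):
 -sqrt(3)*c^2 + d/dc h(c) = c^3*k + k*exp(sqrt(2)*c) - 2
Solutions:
 h(c) = C1 + c^4*k/4 + sqrt(3)*c^3/3 - 2*c + sqrt(2)*k*exp(sqrt(2)*c)/2


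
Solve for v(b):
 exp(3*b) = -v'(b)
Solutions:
 v(b) = C1 - exp(3*b)/3


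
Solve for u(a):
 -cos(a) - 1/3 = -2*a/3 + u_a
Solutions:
 u(a) = C1 + a^2/3 - a/3 - sin(a)


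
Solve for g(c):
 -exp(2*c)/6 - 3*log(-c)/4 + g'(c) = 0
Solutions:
 g(c) = C1 + 3*c*log(-c)/4 - 3*c/4 + exp(2*c)/12


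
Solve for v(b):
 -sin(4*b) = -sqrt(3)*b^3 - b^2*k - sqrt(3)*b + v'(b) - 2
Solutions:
 v(b) = C1 + sqrt(3)*b^4/4 + b^3*k/3 + sqrt(3)*b^2/2 + 2*b + cos(4*b)/4


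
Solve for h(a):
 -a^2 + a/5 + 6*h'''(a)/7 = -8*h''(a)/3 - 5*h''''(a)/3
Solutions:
 h(a) = C1 + C2*a + a^4/32 - 59*a^3/1120 - 5757*a^2/31360 + (C3*sin(sqrt(1879)*a/35) + C4*cos(sqrt(1879)*a/35))*exp(-9*a/35)


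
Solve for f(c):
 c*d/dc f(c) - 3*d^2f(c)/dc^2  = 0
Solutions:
 f(c) = C1 + C2*erfi(sqrt(6)*c/6)


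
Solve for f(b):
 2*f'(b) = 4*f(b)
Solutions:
 f(b) = C1*exp(2*b)


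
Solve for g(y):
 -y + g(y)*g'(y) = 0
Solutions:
 g(y) = -sqrt(C1 + y^2)
 g(y) = sqrt(C1 + y^2)


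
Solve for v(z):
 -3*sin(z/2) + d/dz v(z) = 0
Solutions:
 v(z) = C1 - 6*cos(z/2)


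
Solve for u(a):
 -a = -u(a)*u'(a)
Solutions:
 u(a) = -sqrt(C1 + a^2)
 u(a) = sqrt(C1 + a^2)


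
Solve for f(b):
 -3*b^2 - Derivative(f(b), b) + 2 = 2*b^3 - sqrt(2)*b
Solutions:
 f(b) = C1 - b^4/2 - b^3 + sqrt(2)*b^2/2 + 2*b


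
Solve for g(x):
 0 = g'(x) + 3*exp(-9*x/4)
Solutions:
 g(x) = C1 + 4*exp(-9*x/4)/3


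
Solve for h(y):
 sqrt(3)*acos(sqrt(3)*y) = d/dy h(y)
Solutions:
 h(y) = C1 + sqrt(3)*(y*acos(sqrt(3)*y) - sqrt(3)*sqrt(1 - 3*y^2)/3)


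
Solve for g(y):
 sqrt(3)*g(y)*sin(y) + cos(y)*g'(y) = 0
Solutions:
 g(y) = C1*cos(y)^(sqrt(3))


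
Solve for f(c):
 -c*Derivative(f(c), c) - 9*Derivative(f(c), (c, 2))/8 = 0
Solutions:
 f(c) = C1 + C2*erf(2*c/3)


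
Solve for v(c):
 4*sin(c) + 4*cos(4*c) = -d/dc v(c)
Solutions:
 v(c) = C1 - sin(4*c) + 4*cos(c)


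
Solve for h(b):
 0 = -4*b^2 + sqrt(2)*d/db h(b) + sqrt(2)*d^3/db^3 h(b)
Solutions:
 h(b) = C1 + C2*sin(b) + C3*cos(b) + 2*sqrt(2)*b^3/3 - 4*sqrt(2)*b


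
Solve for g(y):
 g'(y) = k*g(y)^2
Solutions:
 g(y) = -1/(C1 + k*y)


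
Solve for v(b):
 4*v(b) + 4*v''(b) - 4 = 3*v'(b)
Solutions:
 v(b) = (C1*sin(sqrt(55)*b/8) + C2*cos(sqrt(55)*b/8))*exp(3*b/8) + 1


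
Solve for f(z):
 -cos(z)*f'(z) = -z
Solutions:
 f(z) = C1 + Integral(z/cos(z), z)


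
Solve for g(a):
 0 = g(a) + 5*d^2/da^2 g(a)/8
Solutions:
 g(a) = C1*sin(2*sqrt(10)*a/5) + C2*cos(2*sqrt(10)*a/5)


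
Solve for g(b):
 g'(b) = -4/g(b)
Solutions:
 g(b) = -sqrt(C1 - 8*b)
 g(b) = sqrt(C1 - 8*b)


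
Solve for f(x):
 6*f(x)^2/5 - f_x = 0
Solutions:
 f(x) = -5/(C1 + 6*x)


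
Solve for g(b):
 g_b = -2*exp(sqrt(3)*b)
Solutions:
 g(b) = C1 - 2*sqrt(3)*exp(sqrt(3)*b)/3


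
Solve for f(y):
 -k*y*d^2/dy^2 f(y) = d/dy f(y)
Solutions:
 f(y) = C1 + y^(((re(k) - 1)*re(k) + im(k)^2)/(re(k)^2 + im(k)^2))*(C2*sin(log(y)*Abs(im(k))/(re(k)^2 + im(k)^2)) + C3*cos(log(y)*im(k)/(re(k)^2 + im(k)^2)))


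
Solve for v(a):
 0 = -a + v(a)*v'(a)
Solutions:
 v(a) = -sqrt(C1 + a^2)
 v(a) = sqrt(C1 + a^2)


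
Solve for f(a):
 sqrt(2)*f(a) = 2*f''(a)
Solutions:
 f(a) = C1*exp(-2^(3/4)*a/2) + C2*exp(2^(3/4)*a/2)


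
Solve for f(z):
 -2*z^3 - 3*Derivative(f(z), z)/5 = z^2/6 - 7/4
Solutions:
 f(z) = C1 - 5*z^4/6 - 5*z^3/54 + 35*z/12


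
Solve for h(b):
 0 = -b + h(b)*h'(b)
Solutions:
 h(b) = -sqrt(C1 + b^2)
 h(b) = sqrt(C1 + b^2)


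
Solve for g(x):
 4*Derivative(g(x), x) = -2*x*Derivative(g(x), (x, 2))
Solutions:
 g(x) = C1 + C2/x


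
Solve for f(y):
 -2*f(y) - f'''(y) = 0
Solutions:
 f(y) = C3*exp(-2^(1/3)*y) + (C1*sin(2^(1/3)*sqrt(3)*y/2) + C2*cos(2^(1/3)*sqrt(3)*y/2))*exp(2^(1/3)*y/2)


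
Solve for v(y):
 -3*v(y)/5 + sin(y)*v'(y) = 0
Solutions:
 v(y) = C1*(cos(y) - 1)^(3/10)/(cos(y) + 1)^(3/10)


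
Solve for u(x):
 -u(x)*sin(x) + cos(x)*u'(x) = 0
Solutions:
 u(x) = C1/cos(x)


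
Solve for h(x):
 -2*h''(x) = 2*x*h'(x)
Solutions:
 h(x) = C1 + C2*erf(sqrt(2)*x/2)


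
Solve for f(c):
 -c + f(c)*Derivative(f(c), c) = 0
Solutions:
 f(c) = -sqrt(C1 + c^2)
 f(c) = sqrt(C1 + c^2)


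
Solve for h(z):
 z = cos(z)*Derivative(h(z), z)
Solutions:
 h(z) = C1 + Integral(z/cos(z), z)


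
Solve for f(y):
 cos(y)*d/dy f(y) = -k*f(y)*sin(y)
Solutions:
 f(y) = C1*exp(k*log(cos(y)))


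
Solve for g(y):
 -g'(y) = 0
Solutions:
 g(y) = C1


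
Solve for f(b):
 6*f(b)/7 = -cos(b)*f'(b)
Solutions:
 f(b) = C1*(sin(b) - 1)^(3/7)/(sin(b) + 1)^(3/7)
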